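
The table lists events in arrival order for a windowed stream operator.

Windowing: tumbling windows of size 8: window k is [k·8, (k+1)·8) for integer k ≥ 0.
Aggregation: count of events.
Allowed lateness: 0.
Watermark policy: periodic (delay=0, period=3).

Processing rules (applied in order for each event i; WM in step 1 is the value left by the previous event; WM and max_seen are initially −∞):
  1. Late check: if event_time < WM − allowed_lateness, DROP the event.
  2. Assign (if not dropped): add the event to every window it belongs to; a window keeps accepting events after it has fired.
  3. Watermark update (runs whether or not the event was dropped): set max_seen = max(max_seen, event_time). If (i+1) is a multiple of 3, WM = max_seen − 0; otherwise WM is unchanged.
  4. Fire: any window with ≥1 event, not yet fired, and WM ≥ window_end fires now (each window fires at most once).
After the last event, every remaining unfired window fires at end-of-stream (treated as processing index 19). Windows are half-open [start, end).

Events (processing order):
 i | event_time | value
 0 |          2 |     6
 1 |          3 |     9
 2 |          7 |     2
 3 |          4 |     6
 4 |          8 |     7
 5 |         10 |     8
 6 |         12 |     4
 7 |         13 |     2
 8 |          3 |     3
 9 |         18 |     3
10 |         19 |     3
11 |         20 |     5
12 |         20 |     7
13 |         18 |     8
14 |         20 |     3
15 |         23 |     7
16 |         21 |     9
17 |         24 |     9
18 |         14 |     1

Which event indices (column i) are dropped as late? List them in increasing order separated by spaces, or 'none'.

i=0 t=2 v=6: → [0,8); WM=−∞
i=1 t=3 v=9: → [0,8); WM=−∞
i=2 t=7 v=2: → [0,8); WM=7
i=3 t=4 v=6: DROP (t<7-0); WM=7
i=4 t=8 v=7: → [8,16); WM=7
i=5 t=10 v=8: → [8,16); WM=10; [0,8) fires=3
i=6 t=12 v=4: → [8,16); WM=10
i=7 t=13 v=2: → [8,16); WM=10
i=8 t=3 v=3: DROP (t<10-0); WM=13
i=9 t=18 v=3: → [16,24); WM=13
i=10 t=19 v=3: → [16,24); WM=13
i=11 t=20 v=5: → [16,24); WM=20; [8,16) fires=4
i=12 t=20 v=7: → [16,24); WM=20
i=13 t=18 v=8: DROP (t<20-0); WM=20
i=14 t=20 v=3: → [16,24); WM=20
i=15 t=23 v=7: → [16,24); WM=20
i=16 t=21 v=9: → [16,24); WM=20
i=17 t=24 v=9: → [24,32); WM=24; [16,24) fires=7
i=18 t=14 v=1: DROP (t<24-0); WM=24

3 8 13 18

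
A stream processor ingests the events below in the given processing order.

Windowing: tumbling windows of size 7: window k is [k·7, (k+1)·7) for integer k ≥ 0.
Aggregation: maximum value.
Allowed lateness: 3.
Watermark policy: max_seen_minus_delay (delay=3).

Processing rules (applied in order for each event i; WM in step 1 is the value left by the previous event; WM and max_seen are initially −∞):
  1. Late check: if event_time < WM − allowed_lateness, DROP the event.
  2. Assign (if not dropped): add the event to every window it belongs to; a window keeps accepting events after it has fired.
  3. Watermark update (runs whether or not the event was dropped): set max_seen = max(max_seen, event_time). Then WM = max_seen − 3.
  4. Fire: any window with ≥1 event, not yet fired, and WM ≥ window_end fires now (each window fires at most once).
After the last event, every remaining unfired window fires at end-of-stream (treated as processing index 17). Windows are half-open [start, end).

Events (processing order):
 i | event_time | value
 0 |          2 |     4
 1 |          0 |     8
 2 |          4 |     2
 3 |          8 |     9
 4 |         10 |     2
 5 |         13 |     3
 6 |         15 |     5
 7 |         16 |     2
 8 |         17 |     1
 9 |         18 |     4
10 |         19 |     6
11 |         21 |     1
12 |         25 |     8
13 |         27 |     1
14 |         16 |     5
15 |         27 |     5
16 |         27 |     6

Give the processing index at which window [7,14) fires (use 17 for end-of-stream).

8

i=0 t=2 v=4: → [0,7); WM=-1
i=1 t=0 v=8: → [0,7); WM=-1
i=2 t=4 v=2: → [0,7); WM=1
i=3 t=8 v=9: → [7,14); WM=5
i=4 t=10 v=2: → [7,14); WM=7; [0,7) fires=8
i=5 t=13 v=3: → [7,14); WM=10
i=6 t=15 v=5: → [14,21); WM=12
i=7 t=16 v=2: → [14,21); WM=13
i=8 t=17 v=1: → [14,21); WM=14; [7,14) fires=9
i=9 t=18 v=4: → [14,21); WM=15
i=10 t=19 v=6: → [14,21); WM=16
i=11 t=21 v=1: → [21,28); WM=18
i=12 t=25 v=8: → [21,28); WM=22; [14,21) fires=6
i=13 t=27 v=1: → [21,28); WM=24
i=14 t=16 v=5: DROP (t<24-3); WM=24
i=15 t=27 v=5: → [21,28); WM=24
i=16 t=27 v=6: → [21,28); WM=24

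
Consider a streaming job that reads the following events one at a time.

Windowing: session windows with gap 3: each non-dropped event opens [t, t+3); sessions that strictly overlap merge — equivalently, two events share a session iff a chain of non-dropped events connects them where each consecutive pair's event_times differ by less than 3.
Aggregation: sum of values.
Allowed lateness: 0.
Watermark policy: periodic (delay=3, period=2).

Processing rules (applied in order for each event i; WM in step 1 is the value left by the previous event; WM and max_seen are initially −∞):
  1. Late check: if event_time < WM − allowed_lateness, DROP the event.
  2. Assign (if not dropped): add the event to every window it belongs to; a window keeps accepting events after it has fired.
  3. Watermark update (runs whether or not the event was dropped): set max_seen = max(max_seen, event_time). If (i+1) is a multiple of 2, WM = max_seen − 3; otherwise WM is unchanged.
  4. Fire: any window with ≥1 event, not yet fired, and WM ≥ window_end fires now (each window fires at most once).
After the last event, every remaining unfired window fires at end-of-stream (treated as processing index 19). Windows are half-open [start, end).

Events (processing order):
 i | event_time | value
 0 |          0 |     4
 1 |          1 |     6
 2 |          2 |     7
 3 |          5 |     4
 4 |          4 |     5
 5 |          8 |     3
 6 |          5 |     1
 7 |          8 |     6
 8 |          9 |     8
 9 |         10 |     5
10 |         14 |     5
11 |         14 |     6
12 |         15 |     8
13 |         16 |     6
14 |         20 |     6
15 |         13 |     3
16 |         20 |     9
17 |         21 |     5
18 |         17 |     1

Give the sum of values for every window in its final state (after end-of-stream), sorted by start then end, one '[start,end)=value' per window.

[0,8)=27 [8,13)=22 [13,19)=28 [20,24)=20

i=0 t=0 v=4: → [0,3); WM=−∞
i=1 t=1 v=6: → [0,4); WM=-2
i=2 t=2 v=7: → [0,5); WM=-2
i=3 t=5 v=4: → [5,8); WM=2
i=4 t=4 v=5: → [0,8); WM=2
i=5 t=8 v=3: → [8,11); WM=5
i=6 t=5 v=1: → [0,8); WM=5
i=7 t=8 v=6: → [8,11); WM=5
i=8 t=9 v=8: → [8,12); WM=5
i=9 t=10 v=5: → [8,13); WM=7
i=10 t=14 v=5: → [14,17); WM=7
i=11 t=14 v=6: → [14,17); WM=11
i=12 t=15 v=8: → [14,18); WM=11
i=13 t=16 v=6: → [14,19); WM=13
i=14 t=20 v=6: → [20,23); WM=13
i=15 t=13 v=3: → [13,19); WM=17
i=16 t=20 v=9: → [20,23); WM=17
i=17 t=21 v=5: → [20,24); WM=18
i=18 t=17 v=1: DROP (t<18-0); WM=18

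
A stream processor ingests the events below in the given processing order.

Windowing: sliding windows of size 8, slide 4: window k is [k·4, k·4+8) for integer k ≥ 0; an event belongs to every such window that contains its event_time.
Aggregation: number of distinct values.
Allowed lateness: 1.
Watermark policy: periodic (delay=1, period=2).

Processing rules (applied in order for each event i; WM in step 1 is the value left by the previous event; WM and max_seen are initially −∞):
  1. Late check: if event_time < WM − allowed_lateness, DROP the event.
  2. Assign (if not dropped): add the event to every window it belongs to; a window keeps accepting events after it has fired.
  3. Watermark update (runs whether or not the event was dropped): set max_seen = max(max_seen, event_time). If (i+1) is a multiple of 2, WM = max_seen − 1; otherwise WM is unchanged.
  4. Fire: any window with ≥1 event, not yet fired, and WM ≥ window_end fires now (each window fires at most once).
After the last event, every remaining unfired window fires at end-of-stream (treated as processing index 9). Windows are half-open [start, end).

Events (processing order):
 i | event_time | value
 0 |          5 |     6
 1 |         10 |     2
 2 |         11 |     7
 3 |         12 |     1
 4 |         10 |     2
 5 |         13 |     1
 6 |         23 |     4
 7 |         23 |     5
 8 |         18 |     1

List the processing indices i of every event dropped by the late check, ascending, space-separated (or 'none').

i=0 t=5 v=6: → [4,12),[0,8); WM=−∞
i=1 t=10 v=2: → [8,16),[4,12); WM=9; [0,8) fires=1
i=2 t=11 v=7: → [8,16),[4,12); WM=9
i=3 t=12 v=1: → [12,20),[8,16); WM=11
i=4 t=10 v=2: → [8,16),[4,12); WM=11
i=5 t=13 v=1: → [12,20),[8,16); WM=12; [4,12) fires=3
i=6 t=23 v=4: → [20,28),[16,24); WM=12
i=7 t=23 v=5: → [20,28),[16,24); WM=22; [8,16) fires=3 [12,20) fires=1
i=8 t=18 v=1: DROP (t<22-1); WM=22

8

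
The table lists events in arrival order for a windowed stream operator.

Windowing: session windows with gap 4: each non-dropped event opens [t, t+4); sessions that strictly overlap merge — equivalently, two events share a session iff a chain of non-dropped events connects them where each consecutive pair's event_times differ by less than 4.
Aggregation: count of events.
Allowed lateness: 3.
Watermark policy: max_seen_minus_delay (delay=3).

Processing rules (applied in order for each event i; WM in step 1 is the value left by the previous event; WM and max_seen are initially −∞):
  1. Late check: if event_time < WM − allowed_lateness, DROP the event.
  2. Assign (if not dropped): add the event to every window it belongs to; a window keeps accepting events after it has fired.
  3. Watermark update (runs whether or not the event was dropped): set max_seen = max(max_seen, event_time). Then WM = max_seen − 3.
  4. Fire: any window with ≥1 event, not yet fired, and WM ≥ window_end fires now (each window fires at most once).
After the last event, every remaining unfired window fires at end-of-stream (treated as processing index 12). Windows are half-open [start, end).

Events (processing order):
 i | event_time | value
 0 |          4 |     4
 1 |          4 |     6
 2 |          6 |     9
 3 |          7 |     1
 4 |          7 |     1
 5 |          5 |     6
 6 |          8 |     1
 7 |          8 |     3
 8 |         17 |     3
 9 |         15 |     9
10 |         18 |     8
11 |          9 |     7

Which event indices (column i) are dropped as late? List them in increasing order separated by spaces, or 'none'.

11

i=0 t=4 v=4: → [4,8); WM=1
i=1 t=4 v=6: → [4,8); WM=1
i=2 t=6 v=9: → [4,10); WM=3
i=3 t=7 v=1: → [4,11); WM=4
i=4 t=7 v=1: → [4,11); WM=4
i=5 t=5 v=6: → [4,11); WM=4
i=6 t=8 v=1: → [4,12); WM=5
i=7 t=8 v=3: → [4,12); WM=5
i=8 t=17 v=3: → [17,21); WM=14
i=9 t=15 v=9: → [15,21); WM=14
i=10 t=18 v=8: → [15,22); WM=15
i=11 t=9 v=7: DROP (t<15-3); WM=15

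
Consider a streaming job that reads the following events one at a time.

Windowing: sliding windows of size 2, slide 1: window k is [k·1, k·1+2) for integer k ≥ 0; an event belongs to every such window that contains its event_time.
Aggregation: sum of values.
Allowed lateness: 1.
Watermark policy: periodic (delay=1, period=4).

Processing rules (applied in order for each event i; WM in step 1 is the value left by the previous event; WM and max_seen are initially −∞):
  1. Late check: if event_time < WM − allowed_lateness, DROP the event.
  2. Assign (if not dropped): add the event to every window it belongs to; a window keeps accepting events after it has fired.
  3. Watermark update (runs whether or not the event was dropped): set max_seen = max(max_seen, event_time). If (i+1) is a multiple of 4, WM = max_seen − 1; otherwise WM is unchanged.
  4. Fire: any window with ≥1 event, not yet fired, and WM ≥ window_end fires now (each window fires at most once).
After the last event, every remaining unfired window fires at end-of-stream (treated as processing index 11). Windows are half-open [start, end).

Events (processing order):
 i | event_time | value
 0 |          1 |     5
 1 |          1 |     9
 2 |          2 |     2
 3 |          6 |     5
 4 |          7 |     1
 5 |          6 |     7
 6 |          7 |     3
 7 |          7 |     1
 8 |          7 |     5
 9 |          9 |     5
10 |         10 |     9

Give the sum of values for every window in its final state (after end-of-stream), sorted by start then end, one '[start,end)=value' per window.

i=0 t=1 v=5: → [1,3),[0,2); WM=−∞
i=1 t=1 v=9: → [1,3),[0,2); WM=−∞
i=2 t=2 v=2: → [2,4),[1,3); WM=−∞
i=3 t=6 v=5: → [6,8),[5,7); WM=5; [0,2) fires=14 [1,3) fires=16 [2,4) fires=2
i=4 t=7 v=1: → [7,9),[6,8); WM=5
i=5 t=6 v=7: → [6,8),[5,7); WM=5
i=6 t=7 v=3: → [7,9),[6,8); WM=5
i=7 t=7 v=1: → [7,9),[6,8); WM=6
i=8 t=7 v=5: → [7,9),[6,8); WM=6
i=9 t=9 v=5: → [9,11),[8,10); WM=6
i=10 t=10 v=9: → [10,12),[9,11); WM=6

[0,2)=14 [1,3)=16 [2,4)=2 [5,7)=12 [6,8)=22 [7,9)=10 [8,10)=5 [9,11)=14 [10,12)=9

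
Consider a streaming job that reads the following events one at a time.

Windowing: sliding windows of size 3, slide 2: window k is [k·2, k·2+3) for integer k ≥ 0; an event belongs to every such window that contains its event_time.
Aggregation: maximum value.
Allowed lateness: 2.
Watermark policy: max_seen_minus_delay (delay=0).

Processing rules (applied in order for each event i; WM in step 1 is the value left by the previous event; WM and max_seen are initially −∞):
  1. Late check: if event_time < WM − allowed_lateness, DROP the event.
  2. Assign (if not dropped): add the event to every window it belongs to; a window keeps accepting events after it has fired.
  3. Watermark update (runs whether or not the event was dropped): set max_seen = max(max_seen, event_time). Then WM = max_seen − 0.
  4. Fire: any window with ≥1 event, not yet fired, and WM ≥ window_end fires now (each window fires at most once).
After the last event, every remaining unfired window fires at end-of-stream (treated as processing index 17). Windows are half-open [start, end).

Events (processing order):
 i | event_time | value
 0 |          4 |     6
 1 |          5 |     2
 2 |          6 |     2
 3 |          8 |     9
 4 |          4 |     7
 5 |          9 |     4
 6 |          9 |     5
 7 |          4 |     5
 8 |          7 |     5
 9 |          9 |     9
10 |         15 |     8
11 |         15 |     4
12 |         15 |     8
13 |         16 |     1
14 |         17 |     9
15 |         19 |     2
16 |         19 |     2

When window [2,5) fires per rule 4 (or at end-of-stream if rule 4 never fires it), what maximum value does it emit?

6

i=0 t=4 v=6: → [4,7),[2,5); WM=4
i=1 t=5 v=2: → [4,7); WM=5; [2,5) fires=6
i=2 t=6 v=2: → [6,9),[4,7); WM=6
i=3 t=8 v=9: → [8,11),[6,9); WM=8; [4,7) fires=6
i=4 t=4 v=7: DROP (t<8-2); WM=8
i=5 t=9 v=4: → [8,11); WM=9; [6,9) fires=9
i=6 t=9 v=5: → [8,11); WM=9
i=7 t=4 v=5: DROP (t<9-2); WM=9
i=8 t=7 v=5: → [6,9); WM=9
i=9 t=9 v=9: → [8,11); WM=9
i=10 t=15 v=8: → [14,17); WM=15; [8,11) fires=9
i=11 t=15 v=4: → [14,17); WM=15
i=12 t=15 v=8: → [14,17); WM=15
i=13 t=16 v=1: → [16,19),[14,17); WM=16
i=14 t=17 v=9: → [16,19); WM=17; [14,17) fires=8
i=15 t=19 v=2: → [18,21); WM=19; [16,19) fires=9
i=16 t=19 v=2: → [18,21); WM=19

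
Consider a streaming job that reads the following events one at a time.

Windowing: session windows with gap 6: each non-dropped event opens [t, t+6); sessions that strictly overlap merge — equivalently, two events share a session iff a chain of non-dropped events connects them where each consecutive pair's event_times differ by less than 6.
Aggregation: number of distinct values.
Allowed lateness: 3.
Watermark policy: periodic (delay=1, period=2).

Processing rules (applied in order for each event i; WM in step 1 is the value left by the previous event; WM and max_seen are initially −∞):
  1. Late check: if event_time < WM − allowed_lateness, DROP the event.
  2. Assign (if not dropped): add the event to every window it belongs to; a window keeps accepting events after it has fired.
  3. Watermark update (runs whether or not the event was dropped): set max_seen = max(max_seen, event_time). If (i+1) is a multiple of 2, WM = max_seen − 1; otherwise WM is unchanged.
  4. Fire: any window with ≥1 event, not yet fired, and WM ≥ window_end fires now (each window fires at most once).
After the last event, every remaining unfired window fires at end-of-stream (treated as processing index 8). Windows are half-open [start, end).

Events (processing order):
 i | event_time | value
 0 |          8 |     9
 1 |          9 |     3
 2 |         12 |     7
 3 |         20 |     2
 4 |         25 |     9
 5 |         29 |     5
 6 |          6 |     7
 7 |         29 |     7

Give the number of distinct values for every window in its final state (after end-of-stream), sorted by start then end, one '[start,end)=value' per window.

i=0 t=8 v=9: → [8,14); WM=−∞
i=1 t=9 v=3: → [8,15); WM=8
i=2 t=12 v=7: → [8,18); WM=8
i=3 t=20 v=2: → [20,26); WM=19
i=4 t=25 v=9: → [20,31); WM=19
i=5 t=29 v=5: → [20,35); WM=28
i=6 t=6 v=7: DROP (t<28-3); WM=28
i=7 t=29 v=7: → [20,35); WM=28

[8,18)=3 [20,35)=4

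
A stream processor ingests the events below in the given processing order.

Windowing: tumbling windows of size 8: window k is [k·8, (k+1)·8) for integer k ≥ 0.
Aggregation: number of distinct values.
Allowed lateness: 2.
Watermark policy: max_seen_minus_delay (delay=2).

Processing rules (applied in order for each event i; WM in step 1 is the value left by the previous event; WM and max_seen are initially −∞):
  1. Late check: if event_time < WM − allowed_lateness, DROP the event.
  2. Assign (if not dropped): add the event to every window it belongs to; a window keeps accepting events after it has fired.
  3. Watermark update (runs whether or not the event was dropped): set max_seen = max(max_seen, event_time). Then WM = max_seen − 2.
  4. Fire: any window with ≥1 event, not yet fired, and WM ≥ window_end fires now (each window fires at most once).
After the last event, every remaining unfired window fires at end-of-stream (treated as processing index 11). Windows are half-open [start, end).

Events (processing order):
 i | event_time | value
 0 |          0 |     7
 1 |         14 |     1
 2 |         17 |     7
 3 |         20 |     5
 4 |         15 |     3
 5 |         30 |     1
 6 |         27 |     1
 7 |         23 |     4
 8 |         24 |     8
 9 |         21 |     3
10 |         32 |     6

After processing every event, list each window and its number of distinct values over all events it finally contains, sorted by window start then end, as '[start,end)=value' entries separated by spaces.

i=0 t=0 v=7: → [0,8); WM=-2
i=1 t=14 v=1: → [8,16); WM=12; [0,8) fires=1
i=2 t=17 v=7: → [16,24); WM=15
i=3 t=20 v=5: → [16,24); WM=18; [8,16) fires=1
i=4 t=15 v=3: DROP (t<18-2); WM=18
i=5 t=30 v=1: → [24,32); WM=28; [16,24) fires=2
i=6 t=27 v=1: → [24,32); WM=28
i=7 t=23 v=4: DROP (t<28-2); WM=28
i=8 t=24 v=8: DROP (t<28-2); WM=28
i=9 t=21 v=3: DROP (t<28-2); WM=28
i=10 t=32 v=6: → [32,40); WM=30

[0,8)=1 [8,16)=1 [16,24)=2 [24,32)=1 [32,40)=1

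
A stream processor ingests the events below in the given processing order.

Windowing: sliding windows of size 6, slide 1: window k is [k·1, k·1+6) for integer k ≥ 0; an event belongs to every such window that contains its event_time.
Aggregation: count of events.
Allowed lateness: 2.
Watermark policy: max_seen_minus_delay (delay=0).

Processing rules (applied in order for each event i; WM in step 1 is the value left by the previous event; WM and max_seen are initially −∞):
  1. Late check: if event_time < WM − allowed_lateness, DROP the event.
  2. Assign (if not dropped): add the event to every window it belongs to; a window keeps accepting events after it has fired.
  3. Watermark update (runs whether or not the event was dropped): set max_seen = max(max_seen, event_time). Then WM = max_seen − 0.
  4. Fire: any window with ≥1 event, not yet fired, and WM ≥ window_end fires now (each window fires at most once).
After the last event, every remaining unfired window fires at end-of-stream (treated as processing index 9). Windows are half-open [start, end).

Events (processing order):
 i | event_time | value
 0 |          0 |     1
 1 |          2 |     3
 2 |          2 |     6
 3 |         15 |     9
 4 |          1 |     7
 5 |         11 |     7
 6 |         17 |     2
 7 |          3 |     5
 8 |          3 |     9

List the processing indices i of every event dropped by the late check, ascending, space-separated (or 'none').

4 5 7 8

i=0 t=0 v=1: → [0,6); WM=0
i=1 t=2 v=3: → [2,8),[1,7),[0,6); WM=2
i=2 t=2 v=6: → [2,8),[1,7),[0,6); WM=2
i=3 t=15 v=9: → [15,21),[14,20),[13,19),[12,18),[11,17),[10,16); WM=15; [0,6) fires=3 [1,7) fires=2 [2,8) fires=2
i=4 t=1 v=7: DROP (t<15-2); WM=15
i=5 t=11 v=7: DROP (t<15-2); WM=15
i=6 t=17 v=2: → [17,23),[16,22),[15,21),[14,20),[13,19),[12,18); WM=17; [10,16) fires=1 [11,17) fires=1
i=7 t=3 v=5: DROP (t<17-2); WM=17
i=8 t=3 v=9: DROP (t<17-2); WM=17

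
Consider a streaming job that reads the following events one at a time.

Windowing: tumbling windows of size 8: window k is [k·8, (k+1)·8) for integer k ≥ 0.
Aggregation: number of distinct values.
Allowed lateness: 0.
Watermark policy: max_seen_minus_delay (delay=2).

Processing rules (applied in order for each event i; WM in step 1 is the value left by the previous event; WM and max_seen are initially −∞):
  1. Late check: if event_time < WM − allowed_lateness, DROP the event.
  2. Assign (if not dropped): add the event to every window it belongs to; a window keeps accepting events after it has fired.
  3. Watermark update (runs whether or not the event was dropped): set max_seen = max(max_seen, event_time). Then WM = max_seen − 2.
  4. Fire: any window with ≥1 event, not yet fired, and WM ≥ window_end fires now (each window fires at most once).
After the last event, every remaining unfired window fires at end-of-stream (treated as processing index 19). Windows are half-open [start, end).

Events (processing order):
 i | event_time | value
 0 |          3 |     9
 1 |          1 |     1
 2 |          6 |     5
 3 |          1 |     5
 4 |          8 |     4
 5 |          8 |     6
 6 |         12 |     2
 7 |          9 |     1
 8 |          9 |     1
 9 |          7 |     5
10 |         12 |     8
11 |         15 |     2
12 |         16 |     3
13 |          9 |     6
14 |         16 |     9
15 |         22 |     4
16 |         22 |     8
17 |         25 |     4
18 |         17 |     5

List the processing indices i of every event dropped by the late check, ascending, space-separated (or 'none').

i=0 t=3 v=9: → [0,8); WM=1
i=1 t=1 v=1: → [0,8); WM=1
i=2 t=6 v=5: → [0,8); WM=4
i=3 t=1 v=5: DROP (t<4-0); WM=4
i=4 t=8 v=4: → [8,16); WM=6
i=5 t=8 v=6: → [8,16); WM=6
i=6 t=12 v=2: → [8,16); WM=10; [0,8) fires=3
i=7 t=9 v=1: DROP (t<10-0); WM=10
i=8 t=9 v=1: DROP (t<10-0); WM=10
i=9 t=7 v=5: DROP (t<10-0); WM=10
i=10 t=12 v=8: → [8,16); WM=10
i=11 t=15 v=2: → [8,16); WM=13
i=12 t=16 v=3: → [16,24); WM=14
i=13 t=9 v=6: DROP (t<14-0); WM=14
i=14 t=16 v=9: → [16,24); WM=14
i=15 t=22 v=4: → [16,24); WM=20; [8,16) fires=4
i=16 t=22 v=8: → [16,24); WM=20
i=17 t=25 v=4: → [24,32); WM=23
i=18 t=17 v=5: DROP (t<23-0); WM=23

3 7 8 9 13 18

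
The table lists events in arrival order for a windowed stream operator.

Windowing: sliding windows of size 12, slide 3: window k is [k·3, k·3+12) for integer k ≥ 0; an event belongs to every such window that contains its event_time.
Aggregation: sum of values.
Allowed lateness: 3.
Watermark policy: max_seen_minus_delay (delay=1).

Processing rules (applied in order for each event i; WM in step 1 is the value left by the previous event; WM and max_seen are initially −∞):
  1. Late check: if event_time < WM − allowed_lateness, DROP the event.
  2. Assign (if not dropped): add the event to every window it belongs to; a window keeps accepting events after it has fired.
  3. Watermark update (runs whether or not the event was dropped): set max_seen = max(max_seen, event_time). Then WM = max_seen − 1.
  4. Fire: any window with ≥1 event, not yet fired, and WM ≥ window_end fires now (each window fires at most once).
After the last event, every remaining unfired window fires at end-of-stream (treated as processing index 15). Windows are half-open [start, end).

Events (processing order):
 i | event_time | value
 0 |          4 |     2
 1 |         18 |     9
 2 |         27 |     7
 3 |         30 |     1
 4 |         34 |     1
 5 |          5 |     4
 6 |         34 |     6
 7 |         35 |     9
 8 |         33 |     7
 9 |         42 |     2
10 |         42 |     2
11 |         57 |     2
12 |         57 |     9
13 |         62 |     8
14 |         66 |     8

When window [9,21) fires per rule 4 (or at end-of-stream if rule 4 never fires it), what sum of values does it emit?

9

i=0 t=4 v=2: → [3,15),[0,12); WM=3
i=1 t=18 v=9: → [18,30),[15,27),[12,24),[9,21); WM=17; [0,12) fires=2 [3,15) fires=2
i=2 t=27 v=7: → [27,39),[24,36),[21,33),[18,30); WM=26; [9,21) fires=9 [12,24) fires=9
i=3 t=30 v=1: → [30,42),[27,39),[24,36),[21,33); WM=29; [15,27) fires=9
i=4 t=34 v=1: → [33,45),[30,42),[27,39),[24,36); WM=33; [18,30) fires=16 [21,33) fires=8
i=5 t=5 v=4: DROP (t<33-3); WM=33
i=6 t=34 v=6: → [33,45),[30,42),[27,39),[24,36); WM=33
i=7 t=35 v=9: → [33,45),[30,42),[27,39),[24,36); WM=34
i=8 t=33 v=7: → [33,45),[30,42),[27,39),[24,36); WM=34
i=9 t=42 v=2: → [42,54),[39,51),[36,48),[33,45); WM=41; [24,36) fires=31 [27,39) fires=31
i=10 t=42 v=2: → [42,54),[39,51),[36,48),[33,45); WM=41
i=11 t=57 v=2: → [57,69),[54,66),[51,63),[48,60); WM=56; [30,42) fires=24 [33,45) fires=27 [36,48) fires=4 [39,51) fires=4 [42,54) fires=4
i=12 t=57 v=9: → [57,69),[54,66),[51,63),[48,60); WM=56
i=13 t=62 v=8: → [60,72),[57,69),[54,66),[51,63); WM=61; [48,60) fires=11
i=14 t=66 v=8: → [66,78),[63,75),[60,72),[57,69); WM=65; [51,63) fires=19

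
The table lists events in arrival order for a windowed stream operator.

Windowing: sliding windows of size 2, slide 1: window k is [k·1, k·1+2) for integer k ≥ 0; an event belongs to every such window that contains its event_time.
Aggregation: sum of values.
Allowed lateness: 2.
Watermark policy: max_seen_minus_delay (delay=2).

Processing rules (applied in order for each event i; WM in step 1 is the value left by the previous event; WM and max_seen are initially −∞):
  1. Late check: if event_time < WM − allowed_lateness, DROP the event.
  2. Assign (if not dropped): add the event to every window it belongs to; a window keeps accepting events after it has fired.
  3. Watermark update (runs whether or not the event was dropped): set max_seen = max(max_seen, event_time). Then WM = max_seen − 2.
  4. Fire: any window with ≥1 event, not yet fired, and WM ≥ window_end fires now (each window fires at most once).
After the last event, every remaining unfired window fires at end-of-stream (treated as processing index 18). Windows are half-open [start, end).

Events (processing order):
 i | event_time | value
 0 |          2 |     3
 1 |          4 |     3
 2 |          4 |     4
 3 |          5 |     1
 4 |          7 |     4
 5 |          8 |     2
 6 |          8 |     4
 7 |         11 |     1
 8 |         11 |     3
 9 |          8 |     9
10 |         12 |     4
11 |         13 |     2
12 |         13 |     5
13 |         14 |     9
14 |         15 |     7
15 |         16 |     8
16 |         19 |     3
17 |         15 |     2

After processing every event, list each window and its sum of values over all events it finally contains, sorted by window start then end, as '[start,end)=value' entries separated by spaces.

[1,3)=3 [2,4)=3 [3,5)=7 [4,6)=8 [5,7)=1 [6,8)=4 [7,9)=19 [8,10)=15 [10,12)=4 [11,13)=8 [12,14)=11 [13,15)=16 [14,16)=18 [15,17)=17 [16,18)=8 [18,20)=3 [19,21)=3

i=0 t=2 v=3: → [2,4),[1,3); WM=0
i=1 t=4 v=3: → [4,6),[3,5); WM=2
i=2 t=4 v=4: → [4,6),[3,5); WM=2
i=3 t=5 v=1: → [5,7),[4,6); WM=3; [1,3) fires=3
i=4 t=7 v=4: → [7,9),[6,8); WM=5; [2,4) fires=3 [3,5) fires=7
i=5 t=8 v=2: → [8,10),[7,9); WM=6; [4,6) fires=8
i=6 t=8 v=4: → [8,10),[7,9); WM=6
i=7 t=11 v=1: → [11,13),[10,12); WM=9; [5,7) fires=1 [6,8) fires=4 [7,9) fires=10
i=8 t=11 v=3: → [11,13),[10,12); WM=9
i=9 t=8 v=9: → [8,10),[7,9); WM=9
i=10 t=12 v=4: → [12,14),[11,13); WM=10; [8,10) fires=15
i=11 t=13 v=2: → [13,15),[12,14); WM=11
i=12 t=13 v=5: → [13,15),[12,14); WM=11
i=13 t=14 v=9: → [14,16),[13,15); WM=12; [10,12) fires=4
i=14 t=15 v=7: → [15,17),[14,16); WM=13; [11,13) fires=8
i=15 t=16 v=8: → [16,18),[15,17); WM=14; [12,14) fires=11
i=16 t=19 v=3: → [19,21),[18,20); WM=17; [13,15) fires=16 [14,16) fires=16 [15,17) fires=15
i=17 t=15 v=2: → [15,17),[14,16); WM=17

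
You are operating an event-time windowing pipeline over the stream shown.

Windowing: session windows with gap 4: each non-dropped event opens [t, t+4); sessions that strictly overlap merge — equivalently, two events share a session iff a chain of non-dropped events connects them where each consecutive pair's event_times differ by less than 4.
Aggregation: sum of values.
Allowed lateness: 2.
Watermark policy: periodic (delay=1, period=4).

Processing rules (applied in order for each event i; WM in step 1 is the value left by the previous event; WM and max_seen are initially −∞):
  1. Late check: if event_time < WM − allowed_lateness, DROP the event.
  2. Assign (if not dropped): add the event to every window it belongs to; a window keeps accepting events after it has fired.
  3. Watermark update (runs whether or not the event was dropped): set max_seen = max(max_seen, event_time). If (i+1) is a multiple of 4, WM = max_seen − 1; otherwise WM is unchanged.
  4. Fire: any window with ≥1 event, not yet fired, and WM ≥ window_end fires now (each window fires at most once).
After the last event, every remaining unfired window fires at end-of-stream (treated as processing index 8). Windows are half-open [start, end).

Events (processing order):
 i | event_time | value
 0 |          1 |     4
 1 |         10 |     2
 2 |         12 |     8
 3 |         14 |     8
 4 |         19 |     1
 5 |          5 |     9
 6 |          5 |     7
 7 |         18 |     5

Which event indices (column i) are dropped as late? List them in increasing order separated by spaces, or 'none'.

i=0 t=1 v=4: → [1,5); WM=−∞
i=1 t=10 v=2: → [10,14); WM=−∞
i=2 t=12 v=8: → [10,16); WM=−∞
i=3 t=14 v=8: → [10,18); WM=13
i=4 t=19 v=1: → [19,23); WM=13
i=5 t=5 v=9: DROP (t<13-2); WM=13
i=6 t=5 v=7: DROP (t<13-2); WM=13
i=7 t=18 v=5: → [18,23); WM=18

5 6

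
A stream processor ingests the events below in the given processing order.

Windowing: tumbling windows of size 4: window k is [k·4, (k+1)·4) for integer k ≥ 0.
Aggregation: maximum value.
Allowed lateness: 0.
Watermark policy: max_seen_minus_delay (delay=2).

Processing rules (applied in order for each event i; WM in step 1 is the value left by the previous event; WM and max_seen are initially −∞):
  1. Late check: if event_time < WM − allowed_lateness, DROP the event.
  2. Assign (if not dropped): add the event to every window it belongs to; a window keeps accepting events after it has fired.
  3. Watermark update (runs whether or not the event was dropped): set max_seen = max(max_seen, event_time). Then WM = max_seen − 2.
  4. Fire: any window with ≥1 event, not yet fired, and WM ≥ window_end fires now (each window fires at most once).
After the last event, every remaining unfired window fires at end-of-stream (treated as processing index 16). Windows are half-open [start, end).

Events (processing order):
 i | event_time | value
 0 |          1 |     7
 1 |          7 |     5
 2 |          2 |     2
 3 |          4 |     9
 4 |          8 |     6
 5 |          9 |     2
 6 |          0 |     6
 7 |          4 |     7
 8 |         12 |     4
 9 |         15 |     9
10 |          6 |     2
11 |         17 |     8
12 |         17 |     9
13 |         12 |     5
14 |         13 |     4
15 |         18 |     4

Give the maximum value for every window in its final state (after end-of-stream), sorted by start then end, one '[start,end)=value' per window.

[0,4)=7 [4,8)=5 [8,12)=6 [12,16)=9 [16,20)=9

i=0 t=1 v=7: → [0,4); WM=-1
i=1 t=7 v=5: → [4,8); WM=5; [0,4) fires=7
i=2 t=2 v=2: DROP (t<5-0); WM=5
i=3 t=4 v=9: DROP (t<5-0); WM=5
i=4 t=8 v=6: → [8,12); WM=6
i=5 t=9 v=2: → [8,12); WM=7
i=6 t=0 v=6: DROP (t<7-0); WM=7
i=7 t=4 v=7: DROP (t<7-0); WM=7
i=8 t=12 v=4: → [12,16); WM=10; [4,8) fires=5
i=9 t=15 v=9: → [12,16); WM=13; [8,12) fires=6
i=10 t=6 v=2: DROP (t<13-0); WM=13
i=11 t=17 v=8: → [16,20); WM=15
i=12 t=17 v=9: → [16,20); WM=15
i=13 t=12 v=5: DROP (t<15-0); WM=15
i=14 t=13 v=4: DROP (t<15-0); WM=15
i=15 t=18 v=4: → [16,20); WM=16; [12,16) fires=9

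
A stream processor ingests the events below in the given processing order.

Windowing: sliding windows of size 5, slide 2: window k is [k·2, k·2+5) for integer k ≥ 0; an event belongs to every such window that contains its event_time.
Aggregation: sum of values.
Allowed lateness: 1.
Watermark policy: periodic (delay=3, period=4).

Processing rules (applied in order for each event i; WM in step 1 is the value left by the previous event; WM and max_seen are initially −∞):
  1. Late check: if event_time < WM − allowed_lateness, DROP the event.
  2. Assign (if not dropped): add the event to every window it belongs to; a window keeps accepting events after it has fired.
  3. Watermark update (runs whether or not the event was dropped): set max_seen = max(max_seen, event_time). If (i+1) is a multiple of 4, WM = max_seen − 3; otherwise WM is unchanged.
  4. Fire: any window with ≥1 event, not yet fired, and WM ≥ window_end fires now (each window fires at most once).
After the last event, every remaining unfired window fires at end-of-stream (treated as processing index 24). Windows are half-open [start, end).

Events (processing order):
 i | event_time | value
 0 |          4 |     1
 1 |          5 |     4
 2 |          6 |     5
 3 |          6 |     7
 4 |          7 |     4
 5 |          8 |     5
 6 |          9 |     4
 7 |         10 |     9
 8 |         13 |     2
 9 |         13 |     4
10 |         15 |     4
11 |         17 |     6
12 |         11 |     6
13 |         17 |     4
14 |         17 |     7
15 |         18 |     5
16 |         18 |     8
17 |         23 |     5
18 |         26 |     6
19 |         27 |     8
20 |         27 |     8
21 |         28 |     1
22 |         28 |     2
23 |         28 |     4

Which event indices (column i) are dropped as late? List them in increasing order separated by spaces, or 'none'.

12

i=0 t=4 v=1: → [4,9),[2,7),[0,5); WM=−∞
i=1 t=5 v=4: → [4,9),[2,7); WM=−∞
i=2 t=6 v=5: → [6,11),[4,9),[2,7); WM=−∞
i=3 t=6 v=7: → [6,11),[4,9),[2,7); WM=3
i=4 t=7 v=4: → [6,11),[4,9); WM=3
i=5 t=8 v=5: → [8,13),[6,11),[4,9); WM=3
i=6 t=9 v=4: → [8,13),[6,11); WM=3
i=7 t=10 v=9: → [10,15),[8,13),[6,11); WM=7; [0,5) fires=1 [2,7) fires=17
i=8 t=13 v=2: → [12,17),[10,15); WM=7
i=9 t=13 v=4: → [12,17),[10,15); WM=7
i=10 t=15 v=4: → [14,19),[12,17); WM=7
i=11 t=17 v=6: → [16,21),[14,19); WM=14; [4,9) fires=26 [6,11) fires=34 [8,13) fires=18
i=12 t=11 v=6: DROP (t<14-1); WM=14
i=13 t=17 v=4: → [16,21),[14,19); WM=14
i=14 t=17 v=7: → [16,21),[14,19); WM=14
i=15 t=18 v=5: → [18,23),[16,21),[14,19); WM=15; [10,15) fires=15
i=16 t=18 v=8: → [18,23),[16,21),[14,19); WM=15
i=17 t=23 v=5: → [22,27),[20,25); WM=15
i=18 t=26 v=6: → [26,31),[24,29),[22,27); WM=15
i=19 t=27 v=8: → [26,31),[24,29); WM=24; [12,17) fires=10 [14,19) fires=34 [16,21) fires=30 [18,23) fires=13
i=20 t=27 v=8: → [26,31),[24,29); WM=24
i=21 t=28 v=1: → [28,33),[26,31),[24,29); WM=24
i=22 t=28 v=2: → [28,33),[26,31),[24,29); WM=24
i=23 t=28 v=4: → [28,33),[26,31),[24,29); WM=25; [20,25) fires=5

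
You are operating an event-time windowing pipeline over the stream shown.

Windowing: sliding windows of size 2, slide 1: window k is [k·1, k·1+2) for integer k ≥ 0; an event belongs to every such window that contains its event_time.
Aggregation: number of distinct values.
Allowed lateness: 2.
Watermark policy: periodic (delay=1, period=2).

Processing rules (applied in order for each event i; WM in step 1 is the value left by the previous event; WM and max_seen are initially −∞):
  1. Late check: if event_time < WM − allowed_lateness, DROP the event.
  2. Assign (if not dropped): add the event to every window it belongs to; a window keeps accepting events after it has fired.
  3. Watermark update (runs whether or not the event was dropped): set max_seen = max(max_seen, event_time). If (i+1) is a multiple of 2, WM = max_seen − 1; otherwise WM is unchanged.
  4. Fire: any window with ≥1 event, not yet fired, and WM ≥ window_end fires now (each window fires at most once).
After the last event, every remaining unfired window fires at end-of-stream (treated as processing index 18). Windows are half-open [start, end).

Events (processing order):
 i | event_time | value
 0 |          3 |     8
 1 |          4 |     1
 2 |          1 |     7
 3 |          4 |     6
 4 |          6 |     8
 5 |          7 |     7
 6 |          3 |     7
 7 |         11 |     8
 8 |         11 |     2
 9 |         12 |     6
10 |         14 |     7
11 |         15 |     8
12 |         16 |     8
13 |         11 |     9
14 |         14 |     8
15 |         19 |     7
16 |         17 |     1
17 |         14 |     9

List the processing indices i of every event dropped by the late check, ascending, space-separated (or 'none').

i=0 t=3 v=8: → [3,5),[2,4); WM=−∞
i=1 t=4 v=1: → [4,6),[3,5); WM=3
i=2 t=1 v=7: → [1,3),[0,2); WM=3; [0,2) fires=1 [1,3) fires=1
i=3 t=4 v=6: → [4,6),[3,5); WM=3
i=4 t=6 v=8: → [6,8),[5,7); WM=3
i=5 t=7 v=7: → [7,9),[6,8); WM=6; [2,4) fires=1 [3,5) fires=3 [4,6) fires=2
i=6 t=3 v=7: DROP (t<6-2); WM=6
i=7 t=11 v=8: → [11,13),[10,12); WM=10; [5,7) fires=1 [6,8) fires=2 [7,9) fires=1
i=8 t=11 v=2: → [11,13),[10,12); WM=10
i=9 t=12 v=6: → [12,14),[11,13); WM=11
i=10 t=14 v=7: → [14,16),[13,15); WM=11
i=11 t=15 v=8: → [15,17),[14,16); WM=14; [10,12) fires=2 [11,13) fires=3 [12,14) fires=1
i=12 t=16 v=8: → [16,18),[15,17); WM=14
i=13 t=11 v=9: DROP (t<14-2); WM=15; [13,15) fires=1
i=14 t=14 v=8: → [14,16),[13,15); WM=15
i=15 t=19 v=7: → [19,21),[18,20); WM=18; [14,16) fires=2 [15,17) fires=1 [16,18) fires=1
i=16 t=17 v=1: → [17,19),[16,18); WM=18
i=17 t=14 v=9: DROP (t<18-2); WM=18

6 13 17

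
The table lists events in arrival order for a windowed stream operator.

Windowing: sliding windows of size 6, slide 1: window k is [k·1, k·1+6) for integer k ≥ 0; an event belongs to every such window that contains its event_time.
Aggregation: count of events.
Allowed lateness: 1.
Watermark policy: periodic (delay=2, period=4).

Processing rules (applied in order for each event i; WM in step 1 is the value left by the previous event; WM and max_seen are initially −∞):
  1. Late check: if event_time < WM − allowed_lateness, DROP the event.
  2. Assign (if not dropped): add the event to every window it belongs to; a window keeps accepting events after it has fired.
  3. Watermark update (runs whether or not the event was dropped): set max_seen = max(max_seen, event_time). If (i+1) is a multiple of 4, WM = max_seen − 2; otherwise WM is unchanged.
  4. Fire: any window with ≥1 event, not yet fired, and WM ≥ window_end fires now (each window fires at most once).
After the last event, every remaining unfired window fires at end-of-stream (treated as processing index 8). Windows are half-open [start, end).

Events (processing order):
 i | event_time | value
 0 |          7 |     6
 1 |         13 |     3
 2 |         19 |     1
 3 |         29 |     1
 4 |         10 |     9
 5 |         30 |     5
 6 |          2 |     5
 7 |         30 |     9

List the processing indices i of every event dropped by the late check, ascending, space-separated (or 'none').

i=0 t=7 v=6: → [7,13),[6,12),[5,11),[4,10),[3,9),[2,8); WM=−∞
i=1 t=13 v=3: → [13,19),[12,18),[11,17),[10,16),[9,15),[8,14); WM=−∞
i=2 t=19 v=1: → [19,25),[18,24),[17,23),[16,22),[15,21),[14,20); WM=−∞
i=3 t=29 v=1: → [29,35),[28,34),[27,33),[26,32),[25,31),[24,30); WM=27; [2,8) fires=1 [3,9) fires=1 [4,10) fires=1 [5,11) fires=1 [6,12) fires=1 [7,13) fires=1 [8,14) fires=1 [9,15) fires=1 [10,16) fires=1 [11,17) fires=1 [12,18) fires=1 [13,19) fires=1 [14,20) fires=1 [15,21) fires=1 [16,22) fires=1 [17,23) fires=1 [18,24) fires=1 [19,25) fires=1
i=4 t=10 v=9: DROP (t<27-1); WM=27
i=5 t=30 v=5: → [30,36),[29,35),[28,34),[27,33),[26,32),[25,31); WM=27
i=6 t=2 v=5: DROP (t<27-1); WM=27
i=7 t=30 v=9: → [30,36),[29,35),[28,34),[27,33),[26,32),[25,31); WM=28

4 6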